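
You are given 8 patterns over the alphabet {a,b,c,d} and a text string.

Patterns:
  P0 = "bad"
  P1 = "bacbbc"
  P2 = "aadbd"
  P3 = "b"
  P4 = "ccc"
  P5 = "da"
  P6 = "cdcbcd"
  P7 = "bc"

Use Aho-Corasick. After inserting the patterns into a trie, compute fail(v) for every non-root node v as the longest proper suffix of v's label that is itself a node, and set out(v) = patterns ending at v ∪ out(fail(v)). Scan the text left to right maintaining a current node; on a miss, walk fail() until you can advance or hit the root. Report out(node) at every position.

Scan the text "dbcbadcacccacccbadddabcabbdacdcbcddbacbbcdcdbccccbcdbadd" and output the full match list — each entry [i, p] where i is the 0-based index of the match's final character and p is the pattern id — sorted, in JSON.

Build:
Trie (insert patterns):
  0='ε' goto a→8 b→1 c→13 d→16
  1='b' goto a→2 c→23  [P3 ends]
  2='ba' goto c→4 d→3
  3='bad' goto ·  [P0 ends]
  4='bac' goto b→5
  5='bacb' goto b→6
  6='bacbb' goto c→7
  7='bacbbc' goto ·  [P1 ends]
  8='a' goto a→9
  9='aa' goto d→10
  10='aad' goto b→11
  11='aadb' goto d→12
  12='aadbd' goto ·  [P2 ends]
  13='c' goto c→14 d→18
  14='cc' goto c→15
  15='ccc' goto ·  [P4 ends]
  16='d' goto a→17
  17='da' goto ·  [P5 ends]
  18='cd' goto c→19
  19='cdc' goto b→20
  20='cdcb' goto c→21
  21='cdcbc' goto d→22
  22='cdcbcd' goto ·  [P6 ends]
  23='bc' goto ·  [P7 ends]

BFS fail/out derivation:
  n1('b'): parent n0 fail=0; on 'b' 0 → fail=0;  out {3}∪∅={3}
  n8('a'): parent n0 fail=0; on 'a' 0 → fail=0;  out ∅∪∅=∅
  n13('c'): parent n0 fail=0; on 'c' 0 → fail=0;  out ∅∪∅=∅
  n16('d'): parent n0 fail=0; on 'd' 0 → fail=0;  out ∅∪∅=∅
  n2('ba'): parent n1 fail=0; on 'a' 0 → fail=8;  out ∅∪∅=∅
  n9('aa'): parent n8 fail=0; on 'a' 0 → fail=8;  out ∅∪∅=∅
  n14('cc'): parent n13 fail=0; on 'c' 0 → fail=13;  out ∅∪∅=∅
  n17('da'): parent n16 fail=0; on 'a' 0 → fail=8;  out {5}∪∅={5}
  n18('cd'): parent n13 fail=0; on 'd' 0 → fail=16;  out ∅∪∅=∅
  n23('bc'): parent n1 fail=0; on 'c' 0 → fail=13;  out {7}∪∅={7}
  n3('bad'): parent n2 fail=8; on 'd' 8→0 → fail=16;  out {0}∪∅={0}
  n4('bac'): parent n2 fail=8; on 'c' 8→0 → fail=13;  out ∅∪∅=∅
  n10('aad'): parent n9 fail=8; on 'd' 8→0 → fail=16;  out ∅∪∅=∅
  n15('ccc'): parent n14 fail=13; on 'c' 13 → fail=14;  out {4}∪∅={4}
  n19('cdc'): parent n18 fail=16; on 'c' 16→0 → fail=13;  out ∅∪∅=∅
  n5('bacb'): parent n4 fail=13; on 'b' 13→0 → fail=1;  out ∅∪{3}={3}
  n11('aadb'): parent n10 fail=16; on 'b' 16→0 → fail=1;  out ∅∪{3}={3}
  n20('cdcb'): parent n19 fail=13; on 'b' 13→0 → fail=1;  out ∅∪{3}={3}
  n6('bacbb'): parent n5 fail=1; on 'b' 1→0 → fail=1;  out ∅∪{3}={3}
  n12('aadbd'): parent n11 fail=1; on 'd' 1→0 → fail=16;  out {2}∪∅={2}
  n21('cdcbc'): parent n20 fail=1; on 'c' 1 → fail=23;  out ∅∪{7}={7}
  n7('bacbbc'): parent n6 fail=1; on 'c' 1 → fail=23;  out {1}∪{7}={1,7}
  n22('cdcbcd'): parent n21 fail=23; on 'd' 23→13 → fail=18;  out {6}∪∅={6}

Text stream:
i=0 'd': node 0→16
i=1 'b': node 16→1 (via fail)  ** P3@[1:1]
i=2 'c': node 1→23  ** P7@[1:2]
i=3 'b': node 23→1 (via fail)  ** P3@[3:3]
i=4 'a': node 1→2
i=5 'd': node 2→3  ** P0@[3:5]
i=6 'c': node 3→13 (via fail)
i=7 'a': node 13→8 (via fail)
i=8 'c': node 8→13 (via fail)
i=9 'c': node 13→14
i=10 'c': node 14→15  ** P4@[8:10]
i=11 'a': node 15→8 (via fail)
i=12 'c': node 8→13 (via fail)
i=13 'c': node 13→14
i=14 'c': node 14→15  ** P4@[12:14]
i=15 'b': node 15→1 (via fail)  ** P3@[15:15]
i=16 'a': node 1→2
i=17 'd': node 2→3  ** P0@[15:17]
i=18 'd': node 3→16 (via fail)
i=19 'd': node 16→16 (via fail)
i=20 'a': node 16→17  ** P5@[19:20]
i=21 'b': node 17→1 (via fail)  ** P3@[21:21]
i=22 'c': node 1→23  ** P7@[21:22]
i=23 'a': node 23→8 (via fail)
i=24 'b': node 8→1 (via fail)  ** P3@[24:24]
i=25 'b': node 1→1 (via fail)  ** P3@[25:25]
i=26 'd': node 1→16 (via fail)
i=27 'a': node 16→17  ** P5@[26:27]
i=28 'c': node 17→13 (via fail)
i=29 'd': node 13→18
i=30 'c': node 18→19
i=31 'b': node 19→20  ** P3@[31:31]
i=32 'c': node 20→21  ** P7@[31:32]
i=33 'd': node 21→22  ** P6@[28:33]
i=34 'd': node 22→16 (via fail)
i=35 'b': node 16→1 (via fail)  ** P3@[35:35]
i=36 'a': node 1→2
i=37 'c': node 2→4
i=38 'b': node 4→5  ** P3@[38:38]
i=39 'b': node 5→6  ** P3@[39:39]
i=40 'c': node 6→7  ** P1@[35:40],P7@[39:40]
i=41 'd': node 7→18 (via fail)
i=42 'c': node 18→19
i=43 'd': node 19→18 (via fail)
i=44 'b': node 18→1 (via fail)  ** P3@[44:44]
i=45 'c': node 1→23  ** P7@[44:45]
i=46 'c': node 23→14 (via fail)
i=47 'c': node 14→15  ** P4@[45:47]
i=48 'c': node 15→15 (via fail)  ** P4@[46:48]
i=49 'b': node 15→1 (via fail)  ** P3@[49:49]
i=50 'c': node 1→23  ** P7@[49:50]
i=51 'd': node 23→18 (via fail)
i=52 'b': node 18→1 (via fail)  ** P3@[52:52]
i=53 'a': node 1→2
i=54 'd': node 2→3  ** P0@[52:54]
i=55 'd': node 3→16 (via fail)

Matches: [[1,3],[2,7],[3,3],[5,0],[10,4],[14,4],[15,3],[17,0],[20,5],[21,3],[22,7],[24,3],[25,3],[27,5],[31,3],[32,7],[33,6],[35,3],[38,3],[39,3],[40,1],[40,7],[44,3],[45,7],[47,4],[48,4],[49,3],[50,7],[52,3],[54,0]]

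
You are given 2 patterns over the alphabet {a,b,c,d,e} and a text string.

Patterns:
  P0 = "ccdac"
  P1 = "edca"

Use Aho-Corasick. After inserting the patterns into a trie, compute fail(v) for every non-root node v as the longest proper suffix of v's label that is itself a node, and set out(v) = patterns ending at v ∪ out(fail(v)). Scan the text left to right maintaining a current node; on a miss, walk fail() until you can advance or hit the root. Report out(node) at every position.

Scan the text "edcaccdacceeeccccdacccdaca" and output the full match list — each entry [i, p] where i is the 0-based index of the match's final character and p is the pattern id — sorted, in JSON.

Build automaton:
Trie nodes:
  0='ε' goto c→1 e→6
  1='c' goto c→2
  2='cc' goto d→3
  3='ccd' goto a→4
  4='ccda' goto c→5
  5='ccdac' goto ·  ←P0
  6='e' goto d→7
  7='ed' goto c→8
  8='edc' goto a→9
  9='edca' goto ·  ←P1

BFS fail/out derivation:
  fail(1) 'c': from fail(0)=0 chase 'c': 0 ⇒ 0;  out=∅∪out(0)=∅
  fail(6) 'e': from fail(0)=0 chase 'e': 0 ⇒ 0;  out=∅∪out(0)=∅
  fail(2) 'cc': from fail(1)=0 chase 'c': 0 ⇒ 1;  out=∅∪out(1)=∅
  fail(7) 'ed': from fail(6)=0 chase 'd': 0 ⇒ 0;  out=∅∪out(0)=∅
  fail(3) 'ccd': from fail(2)=1 chase 'd': 1→0 ⇒ 0;  out=∅∪out(0)=∅
  fail(8) 'edc': from fail(7)=0 chase 'c': 0 ⇒ 1;  out=∅∪out(1)=∅
  fail(4) 'ccda': from fail(3)=0 chase 'a': 0 ⇒ 0;  out=∅∪out(0)=∅
  fail(9) 'edca': from fail(8)=1 chase 'a': 1→0 ⇒ 0;  out={1}∪out(0)={1}
  fail(5) 'ccdac': from fail(4)=0 chase 'c': 0 ⇒ 1;  out={0}∪out(1)={0}

Run:
pos 0 'e': at 6
pos 1 'd': at 7
pos 2 'c': at 8
pos 3 'a': at 9  ** P1@[0:3]
pos 4 'c': at 1 (fail-walked)
pos 5 'c': at 2
pos 6 'd': at 3
pos 7 'a': at 4
pos 8 'c': at 5  ** P0@[4:8]
pos 9 'c': at 2 (fail-walked)
pos 10 'e': at 6 (fail-walked)
pos 11 'e': at 6 (fail-walked)
pos 12 'e': at 6 (fail-walked)
pos 13 'c': at 1 (fail-walked)
pos 14 'c': at 2
pos 15 'c': at 2 (fail-walked)
pos 16 'c': at 2 (fail-walked)
pos 17 'd': at 3
pos 18 'a': at 4
pos 19 'c': at 5  ** P0@[15:19]
pos 20 'c': at 2 (fail-walked)
pos 21 'c': at 2 (fail-walked)
pos 22 'd': at 3
pos 23 'a': at 4
pos 24 'c': at 5  ** P0@[20:24]
pos 25 'a': at 0 (fail-walked)

Result: [[3,1],[8,0],[19,0],[24,0]]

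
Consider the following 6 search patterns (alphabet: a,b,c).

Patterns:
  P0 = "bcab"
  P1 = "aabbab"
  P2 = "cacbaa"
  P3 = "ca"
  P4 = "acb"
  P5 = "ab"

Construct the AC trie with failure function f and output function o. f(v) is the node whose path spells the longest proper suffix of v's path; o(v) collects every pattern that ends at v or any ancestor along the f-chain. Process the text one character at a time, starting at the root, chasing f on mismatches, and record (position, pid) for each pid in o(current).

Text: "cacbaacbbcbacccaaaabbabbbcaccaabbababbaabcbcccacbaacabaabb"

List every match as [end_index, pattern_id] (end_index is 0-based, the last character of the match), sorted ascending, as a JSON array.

Build:
Trie nodes:
  n0 'ε': a→5 b→1 c→11
  n1 'b': c→2
  n2 'bc': a→3
  n3 'bca': b→4
  n4 'bcab': ·  [P0 ends]
  n5 'a': a→6 b→19 c→17
  n6 'aa': b→7
  n7 'aab': b→8
  n8 'aabb': a→9
  n9 'aabba': b→10
  n10 'aabbab': ·  [P1 ends]
  n11 'c': a→12
  n12 'ca': c→13  [P3 ends]
  n13 'cac': b→14
  n14 'cacb': a→15
  n15 'cacba': a→16
  n16 'cacbaa': ·  [P2 ends]
  n17 'ac': b→18
  n18 'acb': ·  [P4 ends]
  n19 'ab': ·  [P5 ends]

BFS fail/out derivation:
  n1('b'): parent n0 fail=0; on 'b' 0 → fail=0;  out ∅∪∅=∅
  n5('a'): parent n0 fail=0; on 'a' 0 → fail=0;  out ∅∪∅=∅
  n11('c'): parent n0 fail=0; on 'c' 0 → fail=0;  out ∅∪∅=∅
  n2('bc'): parent n1 fail=0; on 'c' 0 → fail=11;  out ∅∪∅=∅
  n6('aa'): parent n5 fail=0; on 'a' 0 → fail=5;  out ∅∪∅=∅
  n12('ca'): parent n11 fail=0; on 'a' 0 → fail=5;  out {3}∪∅={3}
  n17('ac'): parent n5 fail=0; on 'c' 0 → fail=11;  out ∅∪∅=∅
  n19('ab'): parent n5 fail=0; on 'b' 0 → fail=1;  out {5}∪∅={5}
  n3('bca'): parent n2 fail=11; on 'a' 11 → fail=12;  out ∅∪{3}={3}
  n7('aab'): parent n6 fail=5; on 'b' 5 → fail=19;  out ∅∪{5}={5}
  n13('cac'): parent n12 fail=5; on 'c' 5 → fail=17;  out ∅∪∅=∅
  n18('acb'): parent n17 fail=11; on 'b' 11→0 → fail=1;  out {4}∪∅={4}
  n4('bcab'): parent n3 fail=12; on 'b' 12→5 → fail=19;  out {0}∪{5}={0,5}
  n8('aabb'): parent n7 fail=19; on 'b' 19→1→0 → fail=1;  out ∅∪∅=∅
  n14('cacb'): parent n13 fail=17; on 'b' 17 → fail=18;  out ∅∪{4}={4}
  n9('aabba'): parent n8 fail=1; on 'a' 1→0 → fail=5;  out ∅∪∅=∅
  n15('cacba'): parent n14 fail=18; on 'a' 18→1→0 → fail=5;  out ∅∪∅=∅
  n10('aabbab'): parent n9 fail=5; on 'b' 5 → fail=19;  out {1}∪{5}={1,5}
  n16('cacbaa'): parent n15 fail=5; on 'a' 5 → fail=6;  out {2}∪∅={2}

Scan:
i=0 'c': node 0→11
i=1 'a': node 11→12  ** P3@[0:1]
i=2 'c': node 12→13
i=3 'b': node 13→14  ** P4@[1:3]
i=4 'a': node 14→15
i=5 'a': node 15→16  ** P2@[0:5]
i=6 'c': node 16→17 (via fail)
i=7 'b': node 17→18  ** P4@[5:7]
i=8 'b': node 18→1 (via fail)
i=9 'c': node 1→2
i=10 'b': node 2→1 (via fail)
i=11 'a': node 1→5 (via fail)
i=12 'c': node 5→17
i=13 'c': node 17→11 (via fail)
i=14 'c': node 11→11 (via fail)
i=15 'a': node 11→12  ** P3@[14:15]
i=16 'a': node 12→6 (via fail)
i=17 'a': node 6→6 (via fail)
i=18 'a': node 6→6 (via fail)
i=19 'b': node 6→7  ** P5@[18:19]
i=20 'b': node 7→8
i=21 'a': node 8→9
i=22 'b': node 9→10  ** P1@[17:22],P5@[21:22]
i=23 'b': node 10→1 (via fail)
i=24 'b': node 1→1 (via fail)
i=25 'c': node 1→2
i=26 'a': node 2→3  ** P3@[25:26]
i=27 'c': node 3→13 (via fail)
i=28 'c': node 13→11 (via fail)
i=29 'a': node 11→12  ** P3@[28:29]
i=30 'a': node 12→6 (via fail)
i=31 'b': node 6→7  ** P5@[30:31]
i=32 'b': node 7→8
i=33 'a': node 8→9
i=34 'b': node 9→10  ** P1@[29:34],P5@[33:34]
i=35 'a': node 10→5 (via fail)
i=36 'b': node 5→19  ** P5@[35:36]
i=37 'b': node 19→1 (via fail)
i=38 'a': node 1→5 (via fail)
i=39 'a': node 5→6
i=40 'b': node 6→7  ** P5@[39:40]
i=41 'c': node 7→2 (via fail)
i=42 'b': node 2→1 (via fail)
i=43 'c': node 1→2
i=44 'c': node 2→11 (via fail)
i=45 'c': node 11→11 (via fail)
i=46 'a': node 11→12  ** P3@[45:46]
i=47 'c': node 12→13
i=48 'b': node 13→14  ** P4@[46:48]
i=49 'a': node 14→15
i=50 'a': node 15→16  ** P2@[45:50]
i=51 'c': node 16→17 (via fail)
i=52 'a': node 17→12 (via fail)  ** P3@[51:52]
i=53 'b': node 12→19 (via fail)  ** P5@[52:53]
i=54 'a': node 19→5 (via fail)
i=55 'a': node 5→6
i=56 'b': node 6→7  ** P5@[55:56]
i=57 'b': node 7→8

All matches (sorted): [[1,3],[3,4],[5,2],[7,4],[15,3],[19,5],[22,1],[22,5],[26,3],[29,3],[31,5],[34,1],[34,5],[36,5],[40,5],[46,3],[48,4],[50,2],[52,3],[53,5],[56,5]]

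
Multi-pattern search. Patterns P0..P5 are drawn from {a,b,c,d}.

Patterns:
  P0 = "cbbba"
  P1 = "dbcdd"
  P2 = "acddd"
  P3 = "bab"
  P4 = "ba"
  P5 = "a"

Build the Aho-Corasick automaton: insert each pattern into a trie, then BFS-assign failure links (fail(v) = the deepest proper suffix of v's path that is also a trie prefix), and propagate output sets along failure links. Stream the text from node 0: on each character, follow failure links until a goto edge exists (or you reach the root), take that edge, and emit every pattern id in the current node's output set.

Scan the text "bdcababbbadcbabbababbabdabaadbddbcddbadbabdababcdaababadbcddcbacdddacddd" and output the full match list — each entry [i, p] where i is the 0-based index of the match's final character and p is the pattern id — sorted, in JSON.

Build:
Trie (insert patterns):
  n0 'ε': a→11 b→16 c→1 d→6
  n1 'c': b→2
  n2 'cb': b→3
  n3 'cbb': b→4
  n4 'cbbb': a→5
  n5 'cbbba': ·  [P0 ends]
  n6 'd': b→7
  n7 'db': c→8
  n8 'dbc': d→9
  n9 'dbcd': d→10
  n10 'dbcdd': ·  [P1 ends]
  n11 'a': c→12  [P5 ends]
  n12 'ac': d→13
  n13 'acd': d→14
  n14 'acdd': d→15
  n15 'acddd': ·  [P2 ends]
  n16 'b': a→17
  n17 'ba': b→18  [P4 ends]
  n18 'bab': ·  [P3 ends]

BFS fail/out derivation:
  n1('c'): parent n0 fail=0; on 'c' 0 → fail=0;  out ∅∪∅=∅
  n6('d'): parent n0 fail=0; on 'd' 0 → fail=0;  out ∅∪∅=∅
  n11('a'): parent n0 fail=0; on 'a' 0 → fail=0;  out {5}∪∅={5}
  n16('b'): parent n0 fail=0; on 'b' 0 → fail=0;  out ∅∪∅=∅
  n2('cb'): parent n1 fail=0; on 'b' 0 → fail=16;  out ∅∪∅=∅
  n7('db'): parent n6 fail=0; on 'b' 0 → fail=16;  out ∅∪∅=∅
  n12('ac'): parent n11 fail=0; on 'c' 0 → fail=1;  out ∅∪∅=∅
  n17('ba'): parent n16 fail=0; on 'a' 0 → fail=11;  out {4}∪{5}={4,5}
  n3('cbb'): parent n2 fail=16; on 'b' 16→0 → fail=16;  out ∅∪∅=∅
  n8('dbc'): parent n7 fail=16; on 'c' 16→0 → fail=1;  out ∅∪∅=∅
  n13('acd'): parent n12 fail=1; on 'd' 1→0 → fail=6;  out ∅∪∅=∅
  n18('bab'): parent n17 fail=11; on 'b' 11→0 → fail=16;  out {3}∪∅={3}
  n4('cbbb'): parent n3 fail=16; on 'b' 16→0 → fail=16;  out ∅∪∅=∅
  n9('dbcd'): parent n8 fail=1; on 'd' 1→0 → fail=6;  out ∅∪∅=∅
  n14('acdd'): parent n13 fail=6; on 'd' 6→0 → fail=6;  out ∅∪∅=∅
  n5('cbbba'): parent n4 fail=16; on 'a' 16 → fail=17;  out {0}∪{4,5}={0,4,5}
  n10('dbcdd'): parent n9 fail=6; on 'd' 6→0 → fail=6;  out {1}∪∅={1}
  n15('acddd'): parent n14 fail=6; on 'd' 6→0 → fail=6;  out {2}∪∅={2}

Scan:
[0] read 'b'  n0⇒n16
[1] read 'd'  n16⇒n6 ·f
[2] read 'c'  n6⇒n1 ·f
[3] read 'a'  n1⇒n11 ·f  → match P5@[3:3]
[4] read 'b'  n11⇒n16 ·f
[5] read 'a'  n16⇒n17  → match P4@[4:5],P5@[5:5]
[6] read 'b'  n17⇒n18  → match P3@[4:6]
[7] read 'b'  n18⇒n16 ·f
[8] read 'b'  n16⇒n16 ·f
[9] read 'a'  n16⇒n17  → match P4@[8:9],P5@[9:9]
[10] read 'd'  n17⇒n6 ·f
[11] read 'c'  n6⇒n1 ·f
[12] read 'b'  n1⇒n2
[13] read 'a'  n2⇒n17 ·f  → match P4@[12:13],P5@[13:13]
[14] read 'b'  n17⇒n18  → match P3@[12:14]
[15] read 'b'  n18⇒n16 ·f
[16] read 'a'  n16⇒n17  → match P4@[15:16],P5@[16:16]
[17] read 'b'  n17⇒n18  → match P3@[15:17]
[18] read 'a'  n18⇒n17 ·f  → match P4@[17:18],P5@[18:18]
[19] read 'b'  n17⇒n18  → match P3@[17:19]
[20] read 'b'  n18⇒n16 ·f
[21] read 'a'  n16⇒n17  → match P4@[20:21],P5@[21:21]
[22] read 'b'  n17⇒n18  → match P3@[20:22]
[23] read 'd'  n18⇒n6 ·f
[24] read 'a'  n6⇒n11 ·f  → match P5@[24:24]
[25] read 'b'  n11⇒n16 ·f
[26] read 'a'  n16⇒n17  → match P4@[25:26],P5@[26:26]
[27] read 'a'  n17⇒n11 ·f  → match P5@[27:27]
[28] read 'd'  n11⇒n6 ·f
[29] read 'b'  n6⇒n7
[30] read 'd'  n7⇒n6 ·f
[31] read 'd'  n6⇒n6 ·f
[32] read 'b'  n6⇒n7
[33] read 'c'  n7⇒n8
[34] read 'd'  n8⇒n9
[35] read 'd'  n9⇒n10  → match P1@[31:35]
[36] read 'b'  n10⇒n7 ·f
[37] read 'a'  n7⇒n17 ·f  → match P4@[36:37],P5@[37:37]
[38] read 'd'  n17⇒n6 ·f
[39] read 'b'  n6⇒n7
[40] read 'a'  n7⇒n17 ·f  → match P4@[39:40],P5@[40:40]
[41] read 'b'  n17⇒n18  → match P3@[39:41]
[42] read 'd'  n18⇒n6 ·f
[43] read 'a'  n6⇒n11 ·f  → match P5@[43:43]
[44] read 'b'  n11⇒n16 ·f
[45] read 'a'  n16⇒n17  → match P4@[44:45],P5@[45:45]
[46] read 'b'  n17⇒n18  → match P3@[44:46]
[47] read 'c'  n18⇒n1 ·f
[48] read 'd'  n1⇒n6 ·f
[49] read 'a'  n6⇒n11 ·f  → match P5@[49:49]
[50] read 'a'  n11⇒n11 ·f  → match P5@[50:50]
[51] read 'b'  n11⇒n16 ·f
[52] read 'a'  n16⇒n17  → match P4@[51:52],P5@[52:52]
[53] read 'b'  n17⇒n18  → match P3@[51:53]
[54] read 'a'  n18⇒n17 ·f  → match P4@[53:54],P5@[54:54]
[55] read 'd'  n17⇒n6 ·f
[56] read 'b'  n6⇒n7
[57] read 'c'  n7⇒n8
[58] read 'd'  n8⇒n9
[59] read 'd'  n9⇒n10  → match P1@[55:59]
[60] read 'c'  n10⇒n1 ·f
[61] read 'b'  n1⇒n2
[62] read 'a'  n2⇒n17 ·f  → match P4@[61:62],P5@[62:62]
[63] read 'c'  n17⇒n12 ·f
[64] read 'd'  n12⇒n13
[65] read 'd'  n13⇒n14
[66] read 'd'  n14⇒n15  → match P2@[62:66]
[67] read 'a'  n15⇒n11 ·f  → match P5@[67:67]
[68] read 'c'  n11⇒n12
[69] read 'd'  n12⇒n13
[70] read 'd'  n13⇒n14
[71] read 'd'  n14⇒n15  → match P2@[67:71]

Result: [[3,5],[5,4],[5,5],[6,3],[9,4],[9,5],[13,4],[13,5],[14,3],[16,4],[16,5],[17,3],[18,4],[18,5],[19,3],[21,4],[21,5],[22,3],[24,5],[26,4],[26,5],[27,5],[35,1],[37,4],[37,5],[40,4],[40,5],[41,3],[43,5],[45,4],[45,5],[46,3],[49,5],[50,5],[52,4],[52,5],[53,3],[54,4],[54,5],[59,1],[62,4],[62,5],[66,2],[67,5],[71,2]]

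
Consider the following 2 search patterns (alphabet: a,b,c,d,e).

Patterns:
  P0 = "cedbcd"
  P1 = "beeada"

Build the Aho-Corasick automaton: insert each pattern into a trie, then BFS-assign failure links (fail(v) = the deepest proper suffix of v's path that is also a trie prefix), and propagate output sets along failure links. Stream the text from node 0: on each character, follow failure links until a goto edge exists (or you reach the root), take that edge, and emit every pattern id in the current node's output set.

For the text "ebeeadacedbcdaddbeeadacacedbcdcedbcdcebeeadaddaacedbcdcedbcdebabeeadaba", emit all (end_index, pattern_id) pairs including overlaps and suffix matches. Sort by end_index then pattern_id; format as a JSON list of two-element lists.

Build automaton:
Trie (insert patterns):
  0='ε' goto b→7 c→1
  1='c' goto e→2
  2='ce' goto d→3
  3='ced' goto b→4
  4='cedb' goto c→5
  5='cedbc' goto d→6
  6='cedbcd' goto ·  [P0 ends]
  7='b' goto e→8
  8='be' goto e→9
  9='bee' goto a→10
  10='beea' goto d→11
  11='beead' goto a→12
  12='beeada' goto ·  [P1 ends]

BFS fail/out derivation:
  n1('c'): parent n0 fail=0; on 'c' 0 → fail=0;  out ∅∪∅=∅
  n7('b'): parent n0 fail=0; on 'b' 0 → fail=0;  out ∅∪∅=∅
  n2('ce'): parent n1 fail=0; on 'e' 0 → fail=0;  out ∅∪∅=∅
  n8('be'): parent n7 fail=0; on 'e' 0 → fail=0;  out ∅∪∅=∅
  n3('ced'): parent n2 fail=0; on 'd' 0 → fail=0;  out ∅∪∅=∅
  n9('bee'): parent n8 fail=0; on 'e' 0 → fail=0;  out ∅∪∅=∅
  n4('cedb'): parent n3 fail=0; on 'b' 0 → fail=7;  out ∅∪∅=∅
  n10('beea'): parent n9 fail=0; on 'a' 0 → fail=0;  out ∅∪∅=∅
  n5('cedbc'): parent n4 fail=7; on 'c' 7→0 → fail=1;  out ∅∪∅=∅
  n11('beead'): parent n10 fail=0; on 'd' 0 → fail=0;  out ∅∪∅=∅
  n6('cedbcd'): parent n5 fail=1; on 'd' 1→0 → fail=0;  out {0}∪∅={0}
  n12('beeada'): parent n11 fail=0; on 'a' 0 → fail=0;  out {1}∪∅={1}

Scan:
i=0 'e': node 0→0
i=1 'b': node 0→7
i=2 'e': node 7→8
i=3 'e': node 8→9
i=4 'a': node 9→10
i=5 'd': node 10→11
i=6 'a': node 11→12  → match P1@[1:6]
i=7 'c': node 12→1 ·f
i=8 'e': node 1→2
i=9 'd': node 2→3
i=10 'b': node 3→4
i=11 'c': node 4→5
i=12 'd': node 5→6  → match P0@[7:12]
i=13 'a': node 6→0 ·f
i=14 'd': node 0→0
i=15 'd': node 0→0
i=16 'b': node 0→7
i=17 'e': node 7→8
i=18 'e': node 8→9
i=19 'a': node 9→10
i=20 'd': node 10→11
i=21 'a': node 11→12  → match P1@[16:21]
i=22 'c': node 12→1 ·f
i=23 'a': node 1→0 ·f
i=24 'c': node 0→1
i=25 'e': node 1→2
i=26 'd': node 2→3
i=27 'b': node 3→4
i=28 'c': node 4→5
i=29 'd': node 5→6  → match P0@[24:29]
i=30 'c': node 6→1 ·f
i=31 'e': node 1→2
i=32 'd': node 2→3
i=33 'b': node 3→4
i=34 'c': node 4→5
i=35 'd': node 5→6  → match P0@[30:35]
i=36 'c': node 6→1 ·f
i=37 'e': node 1→2
i=38 'b': node 2→7 ·f
i=39 'e': node 7→8
i=40 'e': node 8→9
i=41 'a': node 9→10
i=42 'd': node 10→11
i=43 'a': node 11→12  → match P1@[38:43]
i=44 'd': node 12→0 ·f
i=45 'd': node 0→0
i=46 'a': node 0→0
i=47 'a': node 0→0
i=48 'c': node 0→1
i=49 'e': node 1→2
i=50 'd': node 2→3
i=51 'b': node 3→4
i=52 'c': node 4→5
i=53 'd': node 5→6  → match P0@[48:53]
i=54 'c': node 6→1 ·f
i=55 'e': node 1→2
i=56 'd': node 2→3
i=57 'b': node 3→4
i=58 'c': node 4→5
i=59 'd': node 5→6  → match P0@[54:59]
i=60 'e': node 6→0 ·f
i=61 'b': node 0→7
i=62 'a': node 7→0 ·f
i=63 'b': node 0→7
i=64 'e': node 7→8
i=65 'e': node 8→9
i=66 'a': node 9→10
i=67 'd': node 10→11
i=68 'a': node 11→12  → match P1@[63:68]
i=69 'b': node 12→7 ·f
i=70 'a': node 7→0 ·f

Result: [[6,1],[12,0],[21,1],[29,0],[35,0],[43,1],[53,0],[59,0],[68,1]]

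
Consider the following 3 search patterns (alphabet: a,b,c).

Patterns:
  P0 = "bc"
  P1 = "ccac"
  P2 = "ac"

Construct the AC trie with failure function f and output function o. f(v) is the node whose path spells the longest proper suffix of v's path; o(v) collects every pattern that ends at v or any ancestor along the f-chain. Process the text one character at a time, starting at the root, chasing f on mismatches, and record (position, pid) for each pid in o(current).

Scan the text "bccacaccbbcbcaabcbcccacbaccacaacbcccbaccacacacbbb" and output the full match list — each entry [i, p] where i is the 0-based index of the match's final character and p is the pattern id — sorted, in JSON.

Build automaton:
Trie (insert patterns):
  n0 'ε': a→7 b→1 c→3
  n1 'b': c→2
  n2 'bc': ·  ←P0
  n3 'c': c→4
  n4 'cc': a→5
  n5 'cca': c→6
  n6 'ccac': ·  ←P1
  n7 'a': c→8
  n8 'ac': ·  ←P2

Failure links (BFS by depth):
  n1('b'): parent n0 fail=0; on 'b' 0 → fail=0;  out ∅∪∅=∅
  n3('c'): parent n0 fail=0; on 'c' 0 → fail=0;  out ∅∪∅=∅
  n7('a'): parent n0 fail=0; on 'a' 0 → fail=0;  out ∅∪∅=∅
  n2('bc'): parent n1 fail=0; on 'c' 0 → fail=3;  out {0}∪∅={0}
  n4('cc'): parent n3 fail=0; on 'c' 0 → fail=3;  out ∅∪∅=∅
  n8('ac'): parent n7 fail=0; on 'c' 0 → fail=3;  out {2}∪∅={2}
  n5('cca'): parent n4 fail=3; on 'a' 3→0 → fail=7;  out ∅∪∅=∅
  n6('ccac'): parent n5 fail=7; on 'c' 7 → fail=8;  out {1}∪{2}={1,2}

Scan:
[0] read 'b'  n0⇒n1
[1] read 'c'  n1⇒n2  ** P0@[0:1]
[2] read 'c'  n2⇒n4 (via fail)
[3] read 'a'  n4⇒n5
[4] read 'c'  n5⇒n6  ** P1@[1:4],P2@[3:4]
[5] read 'a'  n6⇒n7 (via fail)
[6] read 'c'  n7⇒n8  ** P2@[5:6]
[7] read 'c'  n8⇒n4 (via fail)
[8] read 'b'  n4⇒n1 (via fail)
[9] read 'b'  n1⇒n1 (via fail)
[10] read 'c'  n1⇒n2  ** P0@[9:10]
[11] read 'b'  n2⇒n1 (via fail)
[12] read 'c'  n1⇒n2  ** P0@[11:12]
[13] read 'a'  n2⇒n7 (via fail)
[14] read 'a'  n7⇒n7 (via fail)
[15] read 'b'  n7⇒n1 (via fail)
[16] read 'c'  n1⇒n2  ** P0@[15:16]
[17] read 'b'  n2⇒n1 (via fail)
[18] read 'c'  n1⇒n2  ** P0@[17:18]
[19] read 'c'  n2⇒n4 (via fail)
[20] read 'c'  n4⇒n4 (via fail)
[21] read 'a'  n4⇒n5
[22] read 'c'  n5⇒n6  ** P1@[19:22],P2@[21:22]
[23] read 'b'  n6⇒n1 (via fail)
[24] read 'a'  n1⇒n7 (via fail)
[25] read 'c'  n7⇒n8  ** P2@[24:25]
[26] read 'c'  n8⇒n4 (via fail)
[27] read 'a'  n4⇒n5
[28] read 'c'  n5⇒n6  ** P1@[25:28],P2@[27:28]
[29] read 'a'  n6⇒n7 (via fail)
[30] read 'a'  n7⇒n7 (via fail)
[31] read 'c'  n7⇒n8  ** P2@[30:31]
[32] read 'b'  n8⇒n1 (via fail)
[33] read 'c'  n1⇒n2  ** P0@[32:33]
[34] read 'c'  n2⇒n4 (via fail)
[35] read 'c'  n4⇒n4 (via fail)
[36] read 'b'  n4⇒n1 (via fail)
[37] read 'a'  n1⇒n7 (via fail)
[38] read 'c'  n7⇒n8  ** P2@[37:38]
[39] read 'c'  n8⇒n4 (via fail)
[40] read 'a'  n4⇒n5
[41] read 'c'  n5⇒n6  ** P1@[38:41],P2@[40:41]
[42] read 'a'  n6⇒n7 (via fail)
[43] read 'c'  n7⇒n8  ** P2@[42:43]
[44] read 'a'  n8⇒n7 (via fail)
[45] read 'c'  n7⇒n8  ** P2@[44:45]
[46] read 'b'  n8⇒n1 (via fail)
[47] read 'b'  n1⇒n1 (via fail)
[48] read 'b'  n1⇒n1 (via fail)

All matches (sorted): [[1,0],[4,1],[4,2],[6,2],[10,0],[12,0],[16,0],[18,0],[22,1],[22,2],[25,2],[28,1],[28,2],[31,2],[33,0],[38,2],[41,1],[41,2],[43,2],[45,2]]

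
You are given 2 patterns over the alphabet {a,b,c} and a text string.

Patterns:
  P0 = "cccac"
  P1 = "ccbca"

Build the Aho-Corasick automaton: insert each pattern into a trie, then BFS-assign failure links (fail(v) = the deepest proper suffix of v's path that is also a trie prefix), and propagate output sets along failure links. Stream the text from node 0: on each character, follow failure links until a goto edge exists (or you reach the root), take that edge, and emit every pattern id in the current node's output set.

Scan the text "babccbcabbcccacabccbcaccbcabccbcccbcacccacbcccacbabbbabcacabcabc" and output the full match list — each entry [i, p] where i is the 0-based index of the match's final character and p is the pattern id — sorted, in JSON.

Construct AC machine:
Trie nodes:
  n0 'ε': c→1
  n1 'c': c→2
  n2 'cc': b→6 c→3
  n3 'ccc': a→4
  n4 'ccca': c→5
  n5 'cccac': ·  [P0 ends]
  n6 'ccb': c→7
  n7 'ccbc': a→8
  n8 'ccbca': ·  [P1 ends]

BFS fail/out derivation:
  n1('c'): parent n0 fail=0; on 'c' 0 → fail=0;  out ∅∪∅=∅
  n2('cc'): parent n1 fail=0; on 'c' 0 → fail=1;  out ∅∪∅=∅
  n3('ccc'): parent n2 fail=1; on 'c' 1 → fail=2;  out ∅∪∅=∅
  n6('ccb'): parent n2 fail=1; on 'b' 1→0 → fail=0;  out ∅∪∅=∅
  n4('ccca'): parent n3 fail=2; on 'a' 2→1→0 → fail=0;  out ∅∪∅=∅
  n7('ccbc'): parent n6 fail=0; on 'c' 0 → fail=1;  out ∅∪∅=∅
  n5('cccac'): parent n4 fail=0; on 'c' 0 → fail=1;  out {0}∪∅={0}
  n8('ccbca'): parent n7 fail=1; on 'a' 1→0 → fail=0;  out {1}∪∅={1}

Scan:
pos 0 'b': at 0
pos 1 'a': at 0
pos 2 'b': at 0
pos 3 'c': at 1
pos 4 'c': at 2
pos 5 'b': at 6
pos 6 'c': at 7
pos 7 'a': at 8  ** P1@[3:7]
pos 8 'b': at 0 (via fail)
pos 9 'b': at 0
pos 10 'c': at 1
pos 11 'c': at 2
pos 12 'c': at 3
pos 13 'a': at 4
pos 14 'c': at 5  ** P0@[10:14]
pos 15 'a': at 0 (via fail)
pos 16 'b': at 0
pos 17 'c': at 1
pos 18 'c': at 2
pos 19 'b': at 6
pos 20 'c': at 7
pos 21 'a': at 8  ** P1@[17:21]
pos 22 'c': at 1 (via fail)
pos 23 'c': at 2
pos 24 'b': at 6
pos 25 'c': at 7
pos 26 'a': at 8  ** P1@[22:26]
pos 27 'b': at 0 (via fail)
pos 28 'c': at 1
pos 29 'c': at 2
pos 30 'b': at 6
pos 31 'c': at 7
pos 32 'c': at 2 (via fail)
pos 33 'c': at 3
pos 34 'b': at 6 (via fail)
pos 35 'c': at 7
pos 36 'a': at 8  ** P1@[32:36]
pos 37 'c': at 1 (via fail)
pos 38 'c': at 2
pos 39 'c': at 3
pos 40 'a': at 4
pos 41 'c': at 5  ** P0@[37:41]
pos 42 'b': at 0 (via fail)
pos 43 'c': at 1
pos 44 'c': at 2
pos 45 'c': at 3
pos 46 'a': at 4
pos 47 'c': at 5  ** P0@[43:47]
pos 48 'b': at 0 (via fail)
pos 49 'a': at 0
pos 50 'b': at 0
pos 51 'b': at 0
pos 52 'b': at 0
pos 53 'a': at 0
pos 54 'b': at 0
pos 55 'c': at 1
pos 56 'a': at 0 (via fail)
pos 57 'c': at 1
pos 58 'a': at 0 (via fail)
pos 59 'b': at 0
pos 60 'c': at 1
pos 61 'a': at 0 (via fail)
pos 62 'b': at 0
pos 63 'c': at 1

All matches (sorted): [[7,1],[14,0],[21,1],[26,1],[36,1],[41,0],[47,0]]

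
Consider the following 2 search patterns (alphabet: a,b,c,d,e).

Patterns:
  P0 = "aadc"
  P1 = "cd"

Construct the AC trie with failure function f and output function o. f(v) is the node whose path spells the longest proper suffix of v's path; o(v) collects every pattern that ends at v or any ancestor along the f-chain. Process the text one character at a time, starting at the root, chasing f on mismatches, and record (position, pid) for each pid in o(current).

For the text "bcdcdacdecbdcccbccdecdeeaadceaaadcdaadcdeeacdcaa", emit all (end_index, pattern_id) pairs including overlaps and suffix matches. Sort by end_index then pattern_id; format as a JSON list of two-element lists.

Build:
Trie (insert patterns):
  0='ε' goto a→1 c→5
  1='a' goto a→2
  2='aa' goto d→3
  3='aad' goto c→4
  4='aadc' goto ·  ←P0
  5='c' goto d→6
  6='cd' goto ·  ←P1

Failure links (BFS by depth):
  n1('a'): parent n0 fail=0; on 'a' 0 → fail=0;  out ∅∪∅=∅
  n5('c'): parent n0 fail=0; on 'c' 0 → fail=0;  out ∅∪∅=∅
  n2('aa'): parent n1 fail=0; on 'a' 0 → fail=1;  out ∅∪∅=∅
  n6('cd'): parent n5 fail=0; on 'd' 0 → fail=0;  out {1}∪∅={1}
  n3('aad'): parent n2 fail=1; on 'd' 1→0 → fail=0;  out ∅∪∅=∅
  n4('aadc'): parent n3 fail=0; on 'c' 0 → fail=5;  out {0}∪∅={0}

Text stream:
pos 0 'b': at 0
pos 1 'c': at 5
pos 2 'd': at 6  ** P1@[1:2]
pos 3 'c': at 5 ·f
pos 4 'd': at 6  ** P1@[3:4]
pos 5 'a': at 1 ·f
pos 6 'c': at 5 ·f
pos 7 'd': at 6  ** P1@[6:7]
pos 8 'e': at 0 ·f
pos 9 'c': at 5
pos 10 'b': at 0 ·f
pos 11 'd': at 0
pos 12 'c': at 5
pos 13 'c': at 5 ·f
pos 14 'c': at 5 ·f
pos 15 'b': at 0 ·f
pos 16 'c': at 5
pos 17 'c': at 5 ·f
pos 18 'd': at 6  ** P1@[17:18]
pos 19 'e': at 0 ·f
pos 20 'c': at 5
pos 21 'd': at 6  ** P1@[20:21]
pos 22 'e': at 0 ·f
pos 23 'e': at 0
pos 24 'a': at 1
pos 25 'a': at 2
pos 26 'd': at 3
pos 27 'c': at 4  ** P0@[24:27]
pos 28 'e': at 0 ·f
pos 29 'a': at 1
pos 30 'a': at 2
pos 31 'a': at 2 ·f
pos 32 'd': at 3
pos 33 'c': at 4  ** P0@[30:33]
pos 34 'd': at 6 ·f  ** P1@[33:34]
pos 35 'a': at 1 ·f
pos 36 'a': at 2
pos 37 'd': at 3
pos 38 'c': at 4  ** P0@[35:38]
pos 39 'd': at 6 ·f  ** P1@[38:39]
pos 40 'e': at 0 ·f
pos 41 'e': at 0
pos 42 'a': at 1
pos 43 'c': at 5 ·f
pos 44 'd': at 6  ** P1@[43:44]
pos 45 'c': at 5 ·f
pos 46 'a': at 1 ·f
pos 47 'a': at 2

All matches (sorted): [[2,1],[4,1],[7,1],[18,1],[21,1],[27,0],[33,0],[34,1],[38,0],[39,1],[44,1]]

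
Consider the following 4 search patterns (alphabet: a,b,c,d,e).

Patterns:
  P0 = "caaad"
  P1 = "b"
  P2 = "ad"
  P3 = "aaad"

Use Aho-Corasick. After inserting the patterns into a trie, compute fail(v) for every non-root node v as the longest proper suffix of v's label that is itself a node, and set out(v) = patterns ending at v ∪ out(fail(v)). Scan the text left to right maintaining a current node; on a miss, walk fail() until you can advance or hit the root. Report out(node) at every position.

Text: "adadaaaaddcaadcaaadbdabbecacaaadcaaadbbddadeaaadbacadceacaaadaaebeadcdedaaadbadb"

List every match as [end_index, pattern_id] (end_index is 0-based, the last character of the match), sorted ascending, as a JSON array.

Build automaton:
Trie nodes:
  n0 'ε': a→7 b→6 c→1
  n1 'c': a→2
  n2 'ca': a→3
  n3 'caa': a→4
  n4 'caaa': d→5
  n5 'caaad': ·  ←P0
  n6 'b': ·  ←P1
  n7 'a': a→9 d→8
  n8 'ad': ·  ←P2
  n9 'aa': a→10
  n10 'aaa': d→11
  n11 'aaad': ·  ←P3

BFS fail/out derivation:
  fail(1) 'c': from fail(0)=0 chase 'c': 0 ⇒ 0;  out=∅∪out(0)=∅
  fail(6) 'b': from fail(0)=0 chase 'b': 0 ⇒ 0;  out={1}∪out(0)={1}
  fail(7) 'a': from fail(0)=0 chase 'a': 0 ⇒ 0;  out=∅∪out(0)=∅
  fail(2) 'ca': from fail(1)=0 chase 'a': 0 ⇒ 7;  out=∅∪out(7)=∅
  fail(8) 'ad': from fail(7)=0 chase 'd': 0 ⇒ 0;  out={2}∪out(0)={2}
  fail(9) 'aa': from fail(7)=0 chase 'a': 0 ⇒ 7;  out=∅∪out(7)=∅
  fail(3) 'caa': from fail(2)=7 chase 'a': 7 ⇒ 9;  out=∅∪out(9)=∅
  fail(10) 'aaa': from fail(9)=7 chase 'a': 7 ⇒ 9;  out=∅∪out(9)=∅
  fail(4) 'caaa': from fail(3)=9 chase 'a': 9 ⇒ 10;  out=∅∪out(10)=∅
  fail(11) 'aaad': from fail(10)=9 chase 'd': 9→7 ⇒ 8;  out={3}∪out(8)={2,3}
  fail(5) 'caaad': from fail(4)=10 chase 'd': 10 ⇒ 11;  out={0}∪out(11)={0,2,3}

Run:
i=0 'a': node 0→7
i=1 'd': node 7→8  → match P2@[0:1]
i=2 'a': node 8→7 (fail-walked)
i=3 'd': node 7→8  → match P2@[2:3]
i=4 'a': node 8→7 (fail-walked)
i=5 'a': node 7→9
i=6 'a': node 9→10
i=7 'a': node 10→10 (fail-walked)
i=8 'd': node 10→11  → match P2@[7:8],P3@[5:8]
i=9 'd': node 11→0 (fail-walked)
i=10 'c': node 0→1
i=11 'a': node 1→2
i=12 'a': node 2→3
i=13 'd': node 3→8 (fail-walked)  → match P2@[12:13]
i=14 'c': node 8→1 (fail-walked)
i=15 'a': node 1→2
i=16 'a': node 2→3
i=17 'a': node 3→4
i=18 'd': node 4→5  → match P0@[14:18],P2@[17:18],P3@[15:18]
i=19 'b': node 5→6 (fail-walked)  → match P1@[19:19]
i=20 'd': node 6→0 (fail-walked)
i=21 'a': node 0→7
i=22 'b': node 7→6 (fail-walked)  → match P1@[22:22]
i=23 'b': node 6→6 (fail-walked)  → match P1@[23:23]
i=24 'e': node 6→0 (fail-walked)
i=25 'c': node 0→1
i=26 'a': node 1→2
i=27 'c': node 2→1 (fail-walked)
i=28 'a': node 1→2
i=29 'a': node 2→3
i=30 'a': node 3→4
i=31 'd': node 4→5  → match P0@[27:31],P2@[30:31],P3@[28:31]
i=32 'c': node 5→1 (fail-walked)
i=33 'a': node 1→2
i=34 'a': node 2→3
i=35 'a': node 3→4
i=36 'd': node 4→5  → match P0@[32:36],P2@[35:36],P3@[33:36]
i=37 'b': node 5→6 (fail-walked)  → match P1@[37:37]
i=38 'b': node 6→6 (fail-walked)  → match P1@[38:38]
i=39 'd': node 6→0 (fail-walked)
i=40 'd': node 0→0
i=41 'a': node 0→7
i=42 'd': node 7→8  → match P2@[41:42]
i=43 'e': node 8→0 (fail-walked)
i=44 'a': node 0→7
i=45 'a': node 7→9
i=46 'a': node 9→10
i=47 'd': node 10→11  → match P2@[46:47],P3@[44:47]
i=48 'b': node 11→6 (fail-walked)  → match P1@[48:48]
i=49 'a': node 6→7 (fail-walked)
i=50 'c': node 7→1 (fail-walked)
i=51 'a': node 1→2
i=52 'd': node 2→8 (fail-walked)  → match P2@[51:52]
i=53 'c': node 8→1 (fail-walked)
i=54 'e': node 1→0 (fail-walked)
i=55 'a': node 0→7
i=56 'c': node 7→1 (fail-walked)
i=57 'a': node 1→2
i=58 'a': node 2→3
i=59 'a': node 3→4
i=60 'd': node 4→5  → match P0@[56:60],P2@[59:60],P3@[57:60]
i=61 'a': node 5→7 (fail-walked)
i=62 'a': node 7→9
i=63 'e': node 9→0 (fail-walked)
i=64 'b': node 0→6  → match P1@[64:64]
i=65 'e': node 6→0 (fail-walked)
i=66 'a': node 0→7
i=67 'd': node 7→8  → match P2@[66:67]
i=68 'c': node 8→1 (fail-walked)
i=69 'd': node 1→0 (fail-walked)
i=70 'e': node 0→0
i=71 'd': node 0→0
i=72 'a': node 0→7
i=73 'a': node 7→9
i=74 'a': node 9→10
i=75 'd': node 10→11  → match P2@[74:75],P3@[72:75]
i=76 'b': node 11→6 (fail-walked)  → match P1@[76:76]
i=77 'a': node 6→7 (fail-walked)
i=78 'd': node 7→8  → match P2@[77:78]
i=79 'b': node 8→6 (fail-walked)  → match P1@[79:79]

Matches: [[1,2],[3,2],[8,2],[8,3],[13,2],[18,0],[18,2],[18,3],[19,1],[22,1],[23,1],[31,0],[31,2],[31,3],[36,0],[36,2],[36,3],[37,1],[38,1],[42,2],[47,2],[47,3],[48,1],[52,2],[60,0],[60,2],[60,3],[64,1],[67,2],[75,2],[75,3],[76,1],[78,2],[79,1]]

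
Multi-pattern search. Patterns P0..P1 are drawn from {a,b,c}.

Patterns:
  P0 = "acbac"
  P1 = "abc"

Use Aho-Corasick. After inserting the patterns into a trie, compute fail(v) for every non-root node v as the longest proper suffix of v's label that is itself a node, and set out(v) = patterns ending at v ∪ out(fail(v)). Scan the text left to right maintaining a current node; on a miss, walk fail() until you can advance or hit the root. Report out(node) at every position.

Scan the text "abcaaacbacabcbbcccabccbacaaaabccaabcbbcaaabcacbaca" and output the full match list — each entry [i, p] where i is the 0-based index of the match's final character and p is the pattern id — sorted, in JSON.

Construct AC machine:
Trie (insert patterns):
  0='ε' goto a→1
  1='a' goto b→6 c→2
  2='ac' goto b→3
  3='acb' goto a→4
  4='acba' goto c→5
  5='acbac' goto ·  ←P0
  6='ab' goto c→7
  7='abc' goto ·  ←P1

BFS fail/out derivation:
  fail(1) 'a': from fail(0)=0 chase 'a': 0 ⇒ 0;  out=∅∪out(0)=∅
  fail(2) 'ac': from fail(1)=0 chase 'c': 0 ⇒ 0;  out=∅∪out(0)=∅
  fail(6) 'ab': from fail(1)=0 chase 'b': 0 ⇒ 0;  out=∅∪out(0)=∅
  fail(3) 'acb': from fail(2)=0 chase 'b': 0 ⇒ 0;  out=∅∪out(0)=∅
  fail(7) 'abc': from fail(6)=0 chase 'c': 0 ⇒ 0;  out={1}∪out(0)={1}
  fail(4) 'acba': from fail(3)=0 chase 'a': 0 ⇒ 1;  out=∅∪out(1)=∅
  fail(5) 'acbac': from fail(4)=1 chase 'c': 1 ⇒ 2;  out={0}∪out(2)={0}

Text stream:
[0] read 'a'  n0⇒n1
[1] read 'b'  n1⇒n6
[2] read 'c'  n6⇒n7  → match P1@[0:2]
[3] read 'a'  n7⇒n1 ·f
[4] read 'a'  n1⇒n1 ·f
[5] read 'a'  n1⇒n1 ·f
[6] read 'c'  n1⇒n2
[7] read 'b'  n2⇒n3
[8] read 'a'  n3⇒n4
[9] read 'c'  n4⇒n5  → match P0@[5:9]
[10] read 'a'  n5⇒n1 ·f
[11] read 'b'  n1⇒n6
[12] read 'c'  n6⇒n7  → match P1@[10:12]
[13] read 'b'  n7⇒n0 ·f
[14] read 'b'  n0⇒n0
[15] read 'c'  n0⇒n0
[16] read 'c'  n0⇒n0
[17] read 'c'  n0⇒n0
[18] read 'a'  n0⇒n1
[19] read 'b'  n1⇒n6
[20] read 'c'  n6⇒n7  → match P1@[18:20]
[21] read 'c'  n7⇒n0 ·f
[22] read 'b'  n0⇒n0
[23] read 'a'  n0⇒n1
[24] read 'c'  n1⇒n2
[25] read 'a'  n2⇒n1 ·f
[26] read 'a'  n1⇒n1 ·f
[27] read 'a'  n1⇒n1 ·f
[28] read 'a'  n1⇒n1 ·f
[29] read 'b'  n1⇒n6
[30] read 'c'  n6⇒n7  → match P1@[28:30]
[31] read 'c'  n7⇒n0 ·f
[32] read 'a'  n0⇒n1
[33] read 'a'  n1⇒n1 ·f
[34] read 'b'  n1⇒n6
[35] read 'c'  n6⇒n7  → match P1@[33:35]
[36] read 'b'  n7⇒n0 ·f
[37] read 'b'  n0⇒n0
[38] read 'c'  n0⇒n0
[39] read 'a'  n0⇒n1
[40] read 'a'  n1⇒n1 ·f
[41] read 'a'  n1⇒n1 ·f
[42] read 'b'  n1⇒n6
[43] read 'c'  n6⇒n7  → match P1@[41:43]
[44] read 'a'  n7⇒n1 ·f
[45] read 'c'  n1⇒n2
[46] read 'b'  n2⇒n3
[47] read 'a'  n3⇒n4
[48] read 'c'  n4⇒n5  → match P0@[44:48]
[49] read 'a'  n5⇒n1 ·f

Result: [[2,1],[9,0],[12,1],[20,1],[30,1],[35,1],[43,1],[48,0]]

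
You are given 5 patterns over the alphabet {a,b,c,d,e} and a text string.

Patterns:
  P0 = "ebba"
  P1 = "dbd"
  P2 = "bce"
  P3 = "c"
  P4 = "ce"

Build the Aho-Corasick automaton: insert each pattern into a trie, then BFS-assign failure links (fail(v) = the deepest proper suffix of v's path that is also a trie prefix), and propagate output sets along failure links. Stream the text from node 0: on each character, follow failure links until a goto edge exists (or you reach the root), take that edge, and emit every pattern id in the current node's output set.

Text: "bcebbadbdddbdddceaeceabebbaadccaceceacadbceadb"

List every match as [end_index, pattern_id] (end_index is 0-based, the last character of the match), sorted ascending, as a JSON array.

Construct AC machine:
Trie nodes:
  n0 'ε': b→8 c→11 d→5 e→1
  n1 'e': b→2
  n2 'eb': b→3
  n3 'ebb': a→4
  n4 'ebba': ·  [P0 ends]
  n5 'd': b→6
  n6 'db': d→7
  n7 'dbd': ·  [P1 ends]
  n8 'b': c→9
  n9 'bc': e→10
  n10 'bce': ·  [P2 ends]
  n11 'c': e→12  [P3 ends]
  n12 'ce': ·  [P4 ends]

BFS fail/out derivation:
  fail(1) 'e': from fail(0)=0 chase 'e': 0 ⇒ 0;  out=∅∪out(0)=∅
  fail(5) 'd': from fail(0)=0 chase 'd': 0 ⇒ 0;  out=∅∪out(0)=∅
  fail(8) 'b': from fail(0)=0 chase 'b': 0 ⇒ 0;  out=∅∪out(0)=∅
  fail(11) 'c': from fail(0)=0 chase 'c': 0 ⇒ 0;  out={3}∪out(0)={3}
  fail(2) 'eb': from fail(1)=0 chase 'b': 0 ⇒ 8;  out=∅∪out(8)=∅
  fail(6) 'db': from fail(5)=0 chase 'b': 0 ⇒ 8;  out=∅∪out(8)=∅
  fail(9) 'bc': from fail(8)=0 chase 'c': 0 ⇒ 11;  out=∅∪out(11)={3}
  fail(12) 'ce': from fail(11)=0 chase 'e': 0 ⇒ 1;  out={4}∪out(1)={4}
  fail(3) 'ebb': from fail(2)=8 chase 'b': 8→0 ⇒ 8;  out=∅∪out(8)=∅
  fail(7) 'dbd': from fail(6)=8 chase 'd': 8→0 ⇒ 5;  out={1}∪out(5)={1}
  fail(10) 'bce': from fail(9)=11 chase 'e': 11 ⇒ 12;  out={2}∪out(12)={2,4}
  fail(4) 'ebba': from fail(3)=8 chase 'a': 8→0 ⇒ 0;  out={0}∪out(0)={0}

Run:
i=0 'b': node 0→8
i=1 'c': node 8→9  emit P3@[1:1]
i=2 'e': node 9→10  emit P2@[0:2],P4@[1:2]
i=3 'b': node 10→2 (fail-walked)
i=4 'b': node 2→3
i=5 'a': node 3→4  emit P0@[2:5]
i=6 'd': node 4→5 (fail-walked)
i=7 'b': node 5→6
i=8 'd': node 6→7  emit P1@[6:8]
i=9 'd': node 7→5 (fail-walked)
i=10 'd': node 5→5 (fail-walked)
i=11 'b': node 5→6
i=12 'd': node 6→7  emit P1@[10:12]
i=13 'd': node 7→5 (fail-walked)
i=14 'd': node 5→5 (fail-walked)
i=15 'c': node 5→11 (fail-walked)  emit P3@[15:15]
i=16 'e': node 11→12  emit P4@[15:16]
i=17 'a': node 12→0 (fail-walked)
i=18 'e': node 0→1
i=19 'c': node 1→11 (fail-walked)  emit P3@[19:19]
i=20 'e': node 11→12  emit P4@[19:20]
i=21 'a': node 12→0 (fail-walked)
i=22 'b': node 0→8
i=23 'e': node 8→1 (fail-walked)
i=24 'b': node 1→2
i=25 'b': node 2→3
i=26 'a': node 3→4  emit P0@[23:26]
i=27 'a': node 4→0 (fail-walked)
i=28 'd': node 0→5
i=29 'c': node 5→11 (fail-walked)  emit P3@[29:29]
i=30 'c': node 11→11 (fail-walked)  emit P3@[30:30]
i=31 'a': node 11→0 (fail-walked)
i=32 'c': node 0→11  emit P3@[32:32]
i=33 'e': node 11→12  emit P4@[32:33]
i=34 'c': node 12→11 (fail-walked)  emit P3@[34:34]
i=35 'e': node 11→12  emit P4@[34:35]
i=36 'a': node 12→0 (fail-walked)
i=37 'c': node 0→11  emit P3@[37:37]
i=38 'a': node 11→0 (fail-walked)
i=39 'd': node 0→5
i=40 'b': node 5→6
i=41 'c': node 6→9 (fail-walked)  emit P3@[41:41]
i=42 'e': node 9→10  emit P2@[40:42],P4@[41:42]
i=43 'a': node 10→0 (fail-walked)
i=44 'd': node 0→5
i=45 'b': node 5→6

Matches: [[1,3],[2,2],[2,4],[5,0],[8,1],[12,1],[15,3],[16,4],[19,3],[20,4],[26,0],[29,3],[30,3],[32,3],[33,4],[34,3],[35,4],[37,3],[41,3],[42,2],[42,4]]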